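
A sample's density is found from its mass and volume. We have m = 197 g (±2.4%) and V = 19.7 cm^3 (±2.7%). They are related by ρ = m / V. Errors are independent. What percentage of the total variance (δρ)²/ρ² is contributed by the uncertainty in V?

55.9%

(δρ/ρ)² = (1·δm/m)² + (-1·δV/V)²
  m term: (1×0.0240)² = 0.000576
  V term: (-1×0.0270)² = 0.000729
Total = 0.00131. Share from V = 0.000729/0.00131 = 0.559.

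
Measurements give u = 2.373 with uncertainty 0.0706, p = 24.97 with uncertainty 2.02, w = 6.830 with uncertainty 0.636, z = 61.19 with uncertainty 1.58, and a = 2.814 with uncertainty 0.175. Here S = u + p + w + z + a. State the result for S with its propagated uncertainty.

S is a linear combination, so absolute uncertainties add in quadrature:
  (δu)² = 0.00498;  (δp)² = 4.08;  (δw)² = 0.404;  (δz)² = 2.50;  (δa)² = 0.0306
δS = √(7.02) = 2.65
S = 98.18.

98.18 ± 2.65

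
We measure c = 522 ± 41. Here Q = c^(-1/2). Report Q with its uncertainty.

Products/powers → add relative errors in quadrature, weighted by exponent:
  (−½·δc/c)² = (-0.5×0.0785)² = 0.00154
δQ/Q = √(0.00154) = 0.0393
Q = 0.0438, so δQ = 0.0393 × 0.0438 = 0.00172.

0.0438 ± 0.00172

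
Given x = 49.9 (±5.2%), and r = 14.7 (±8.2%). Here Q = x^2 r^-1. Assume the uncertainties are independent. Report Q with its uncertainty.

169 ± 22.4

Each factor contributes (exponent × relative error)² to (δQ/Q)²:
  (2·δx/x)² = (2×0.0520)² = 0.0108;  (-1·δr/r)² = (-1×0.0820)² = 0.00672
δQ/Q = √(0.0175) = 0.132
Q = 169, so δQ = 0.132 × 169 = 22.4.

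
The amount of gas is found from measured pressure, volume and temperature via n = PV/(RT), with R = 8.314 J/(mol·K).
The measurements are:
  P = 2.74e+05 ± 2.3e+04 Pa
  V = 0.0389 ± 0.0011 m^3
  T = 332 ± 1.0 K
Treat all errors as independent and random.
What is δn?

0.342 mol

Products/powers → add relative errors in quadrature, weighted by exponent:
  (1·δP/P)² = (1×0.0839)² = 0.00705;  (1·δV/V)² = (1×0.0283)² = 0.000800;  (-1·δT/T)² = (-1×0.00301)² = 9.07e-06
δn/n = √(0.00785) = 0.0886
n = 3.86 mol, so δn = 0.0886 × 3.86 = 0.342 mol.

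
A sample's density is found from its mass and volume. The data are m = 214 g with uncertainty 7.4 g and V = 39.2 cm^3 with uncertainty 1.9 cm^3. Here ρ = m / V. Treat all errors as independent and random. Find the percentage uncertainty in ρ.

Since ρ is a product/quotient, work with relative uncertainties:
  (1·δm/m)² = (1×0.0346)² = 0.00120;  (-1·δV/V)² = (-1×0.0485)² = 0.00235
δρ/ρ = √(0.00355) = 0.0595

5.95%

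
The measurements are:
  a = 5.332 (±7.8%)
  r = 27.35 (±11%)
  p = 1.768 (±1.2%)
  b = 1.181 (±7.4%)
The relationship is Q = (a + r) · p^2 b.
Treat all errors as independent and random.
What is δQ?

Let u = a + r = 32.68. δu = √(δa² + δr²) = √(0.173 + 9.05) = 3.04, so δu/u = 0.0929.
Q is then a monomial in u, p, b:
δQ/Q = √((δu/u)² + (2·δp/p)² + (1·δb/b)²) = √(0.00864 + 0.000576 + 0.00548) = 0.121
Q = 120.6, so δQ = 0.121 × 120.6 = 14.6.

14.6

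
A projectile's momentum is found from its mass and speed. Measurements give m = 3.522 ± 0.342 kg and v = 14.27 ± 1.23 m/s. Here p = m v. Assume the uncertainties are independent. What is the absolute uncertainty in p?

6.53 kg·m/s

Each factor contributes (exponent × relative error)² to (δp/p)²:
  (1·δm/m)² = (1×0.0971)² = 0.00943;  (1·δv/v)² = (1×0.0862)² = 0.00743
δp/p = √(0.0169) = 0.130
p = 50.26 kg·m/s, so δp = 0.130 × 50.26 = 6.53 kg·m/s.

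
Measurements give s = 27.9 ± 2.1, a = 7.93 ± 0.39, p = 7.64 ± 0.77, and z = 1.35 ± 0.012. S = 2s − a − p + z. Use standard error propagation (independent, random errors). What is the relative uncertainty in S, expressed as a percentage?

For a sum/difference, combine absolute errors in quadrature:
  (2·δs)² = 17.6;  (δa)² = 0.152;  (δp)² = 0.593;  (δz)² = 0.000144
δS = √(18.4) = 4.29
S = 41.6, so δS/S = 4.29/41.6 = 0.103.

10.3%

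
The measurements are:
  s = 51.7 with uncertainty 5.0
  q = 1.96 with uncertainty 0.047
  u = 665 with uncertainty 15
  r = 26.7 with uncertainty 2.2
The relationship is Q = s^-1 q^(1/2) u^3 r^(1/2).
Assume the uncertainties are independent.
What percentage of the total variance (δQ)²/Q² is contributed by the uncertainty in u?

(δQ/Q)² = (-1·δs/s)² + (½·δq/q)² + (3·δu/u)² + (½·δr/r)²
  s term: (-1×0.0967)² = 0.00935
  q term: (0.5×0.0240)² = 0.000144
  u term: (3×0.0226)² = 0.00458
  r term: (0.5×0.0824)² = 0.00170
Total = 0.0158. Share from u = 0.00458/0.0158 = 0.290.

29.0%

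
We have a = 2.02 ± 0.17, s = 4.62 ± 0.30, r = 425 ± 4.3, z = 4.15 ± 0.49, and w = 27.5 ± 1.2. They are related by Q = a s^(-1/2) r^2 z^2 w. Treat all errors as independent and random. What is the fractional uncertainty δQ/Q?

0.257

Each factor contributes (exponent × relative error)² to (δQ/Q)²:
  (1·δa/a)² = (1×0.0842)² = 0.00708;  (−½·δs/s)² = (-0.5×0.0649)² = 0.00105;  (2·δr/r)² = (2×0.0101)² = 0.000409;  (2·δz/z)² = (2×0.118)² = 0.0558;  (1·δw/w)² = (1×0.0436)² = 0.00190
δQ/Q = √(0.0662) = 0.257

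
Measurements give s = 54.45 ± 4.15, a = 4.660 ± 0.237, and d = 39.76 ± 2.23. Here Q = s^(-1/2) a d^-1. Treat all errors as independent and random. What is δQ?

0.00135

Q is a product of powers, so relative uncertainties combine in quadrature:
  (−½·δs/s)² = (-0.5×0.0762)² = 0.00145;  (1·δa/a)² = (1×0.0509)² = 0.00259;  (-1·δd/d)² = (-1×0.0561)² = 0.00315
δQ/Q = √(0.00718) = 0.0848
Q = 0.01588, so δQ = 0.0848 × 0.01588 = 0.00135.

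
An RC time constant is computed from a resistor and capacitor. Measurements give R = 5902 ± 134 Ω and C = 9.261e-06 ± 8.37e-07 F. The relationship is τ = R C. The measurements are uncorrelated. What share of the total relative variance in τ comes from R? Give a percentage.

(δτ/τ)² = (1·δR/R)² + (1·δC/C)²
  R term: (1×0.0227)² = 0.000515
  C term: (1×0.0904)² = 0.00817
Total = 0.00868. Share from R = 0.000515/0.00868 = 0.0594.

5.94%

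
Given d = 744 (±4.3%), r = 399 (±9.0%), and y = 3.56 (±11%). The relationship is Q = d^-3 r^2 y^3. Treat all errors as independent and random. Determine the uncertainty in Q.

0.00693

Q is a product of powers, so relative uncertainties combine in quadrature:
  (-3·δd/d)² = (-3×0.0430)² = 0.0166;  (2·δr/r)² = (2×0.0900)² = 0.0324;  (3·δy/y)² = (3×0.110)² = 0.109
δQ/Q = √(0.158) = 0.397
Q = 0.0174, so δQ = 0.397 × 0.0174 = 0.00693.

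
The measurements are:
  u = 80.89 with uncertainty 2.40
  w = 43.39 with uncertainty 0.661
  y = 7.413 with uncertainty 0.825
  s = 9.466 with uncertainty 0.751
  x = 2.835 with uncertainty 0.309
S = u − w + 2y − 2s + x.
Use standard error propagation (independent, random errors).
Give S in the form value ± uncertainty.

Each term contributes (cᵢ δxᵢ)² to (δS)²:
  (δu)² = 5.76;  (δw)² = 0.437;  (2·δy)² = 2.72;  (2·δs)² = 2.26;  (δx)² = 0.0955
δS = √(11.3) = 3.36
S = 36.23.

36.23 ± 3.36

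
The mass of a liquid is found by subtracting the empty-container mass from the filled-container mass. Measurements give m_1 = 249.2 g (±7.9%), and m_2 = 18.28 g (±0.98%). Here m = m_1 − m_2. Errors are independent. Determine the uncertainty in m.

Each term contributes (cᵢ δxᵢ)² to (δm)²:
  (δm_1)² = 388;  (δm_2)² = 0.0321
δm = √(388) = 19.7 g

19.7 g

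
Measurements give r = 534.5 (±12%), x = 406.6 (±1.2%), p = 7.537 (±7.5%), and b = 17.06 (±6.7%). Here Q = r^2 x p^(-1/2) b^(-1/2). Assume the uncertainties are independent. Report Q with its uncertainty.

(1.024 ± 0.251) × 10^7

Each factor contributes (exponent × relative error)² to (δQ/Q)²:
  (2·δr/r)² = (2×0.120)² = 0.0576;  (1·δx/x)² = (1×0.0120)² = 0.000144;  (−½·δp/p)² = (-0.5×0.0750)² = 0.00141;  (−½·δb/b)² = (-0.5×0.0670)² = 0.00112
δQ/Q = √(0.0603) = 0.246
Q = 1.024e+07, so δQ = 0.246 × 1.024e+07 = 2.51e+06.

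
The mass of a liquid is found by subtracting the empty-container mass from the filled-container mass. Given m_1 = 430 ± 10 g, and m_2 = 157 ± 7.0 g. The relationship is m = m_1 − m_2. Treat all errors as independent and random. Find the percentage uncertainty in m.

4.47%

For a sum/difference, combine absolute errors in quadrature:
  (δm_1)² = 100;  (δm_2)² = 49.0
δm = √(149) = 12.2 g
m = 273 g, so δm/m = 12.2/273 = 0.0447.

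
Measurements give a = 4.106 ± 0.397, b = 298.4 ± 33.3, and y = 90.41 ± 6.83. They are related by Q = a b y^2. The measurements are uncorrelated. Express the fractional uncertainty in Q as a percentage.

Since Q is a product/quotient, work with relative uncertainties:
  (1·δa/a)² = (1×0.0967)² = 0.00935;  (1·δb/b)² = (1×0.112)² = 0.0125;  (2·δy/y)² = (2×0.0755)² = 0.0228
δQ/Q = √(0.0446) = 0.211

21.1%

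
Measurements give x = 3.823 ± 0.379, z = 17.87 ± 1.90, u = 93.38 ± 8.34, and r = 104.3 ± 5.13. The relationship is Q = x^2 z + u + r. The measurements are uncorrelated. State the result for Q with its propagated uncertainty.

458.9 ± 59.6

Let p = x^2·z = 261.2. δp/p = √((2·δx/x)² + (1·δz/z)²) = √(0.0393 + 0.0113) = 0.225, so δp = 58.8.
Q = p + u + r: δQ = √(δp² + δu² + δr²) = √(3450 + 69.6 + 26.3) = 59.6
Q = 458.9.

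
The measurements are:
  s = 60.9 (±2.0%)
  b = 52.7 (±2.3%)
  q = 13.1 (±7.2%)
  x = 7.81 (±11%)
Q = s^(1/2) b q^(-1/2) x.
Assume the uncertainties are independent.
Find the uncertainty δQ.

105

Since Q is a product/quotient, work with relative uncertainties:
  (½·δs/s)² = (0.5×0.0200)² = 0.000100;  (1·δb/b)² = (1×0.0230)² = 0.000529;  (−½·δq/q)² = (-0.5×0.0720)² = 0.00130;  (1·δx/x)² = (1×0.110)² = 0.0121
δQ/Q = √(0.0140) = 0.118
Q = 887, so δQ = 0.118 × 887 = 105.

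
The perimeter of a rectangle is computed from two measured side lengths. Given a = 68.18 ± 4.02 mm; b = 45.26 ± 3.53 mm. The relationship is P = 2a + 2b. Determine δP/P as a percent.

Each term contributes (cᵢ δxᵢ)² to (δP)²:
  (2·δa)² = 64.6;  (2·δb)² = 49.8
δP = √(114) = 10.7 mm
P = 226.9 mm, so δP/P = 10.7/226.9 = 0.0472.

4.72%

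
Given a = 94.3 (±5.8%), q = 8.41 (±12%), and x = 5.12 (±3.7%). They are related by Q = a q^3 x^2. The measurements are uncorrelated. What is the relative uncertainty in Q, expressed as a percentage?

37.2%

For a monomial Q ∝ a, q^3, x^2, fractional errors add in quadrature:
  (1·δa/a)² = (1×0.0580)² = 0.00336;  (3·δq/q)² = (3×0.120)² = 0.130;  (2·δx/x)² = (2×0.0370)² = 0.00548
δQ/Q = √(0.138) = 0.372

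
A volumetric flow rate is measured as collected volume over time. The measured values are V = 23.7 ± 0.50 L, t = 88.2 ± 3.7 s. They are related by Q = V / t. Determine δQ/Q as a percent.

Since Q is a product/quotient, work with relative uncertainties:
  (1·δV/V)² = (1×0.0211)² = 0.000445;  (-1·δt/t)² = (-1×0.0420)² = 0.00176
δQ/Q = √(0.00220) = 0.0470

4.70%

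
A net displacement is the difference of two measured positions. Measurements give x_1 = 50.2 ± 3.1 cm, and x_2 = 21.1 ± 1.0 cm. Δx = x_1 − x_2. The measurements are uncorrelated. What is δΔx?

3.26 cm

Each term contributes (cᵢ δxᵢ)² to (δΔx)²:
  (δx_1)² = 9.61;  (δx_2)² = 1.00
δΔx = √(10.6) = 3.26 cm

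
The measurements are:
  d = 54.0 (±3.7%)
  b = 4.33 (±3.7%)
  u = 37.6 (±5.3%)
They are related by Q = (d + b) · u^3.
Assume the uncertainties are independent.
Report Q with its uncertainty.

(3.10 ± 0.504) × 10^6

Let w = d + b = 58.3. δw = √(δd² + δb²) = √(3.99 + 0.0257) = 2.00, so δw/w = 0.0344.
Q is then a monomial in w, u:
δQ/Q = √((δw/w)² + (3·δu/u)²) = √(0.00118 + 0.0253) = 0.163
Q = 3.1e+06, so δQ = 0.163 × 3.1e+06 = 5.04e+05.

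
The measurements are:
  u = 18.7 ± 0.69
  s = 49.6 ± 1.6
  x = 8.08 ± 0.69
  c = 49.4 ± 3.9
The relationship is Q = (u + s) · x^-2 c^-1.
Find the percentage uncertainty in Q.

Let w = u + s = 68.3. δw = √(δu² + δs²) = √(0.476 + 2.56) = 1.74, so δw/w = 0.0255.
Q is then a monomial in w, x, c:
δQ/Q = √((δw/w)² + (-2·δx/x)² + (-1·δc/c)²) = √(0.000651 + 0.0292 + 0.00623) = 0.190

19.0%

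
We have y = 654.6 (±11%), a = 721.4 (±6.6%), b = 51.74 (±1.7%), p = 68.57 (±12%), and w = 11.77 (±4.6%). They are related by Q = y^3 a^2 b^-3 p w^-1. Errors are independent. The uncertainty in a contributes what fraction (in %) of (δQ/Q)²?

(δQ/Q)² = (3·δy/y)² + (2·δa/a)² + (-3·δb/b)² + (1·δp/p)² + (-1·δw/w)²
  y term: (3×0.110)² = 0.109
  a term: (2×0.0660)² = 0.0174
  b term: (-3×0.0170)² = 0.00260
  p term: (1×0.120)² = 0.0144
  w term: (-1×0.0460)² = 0.00212
Total = 0.145. Share from a = 0.0174/0.145 = 0.120.

12.0%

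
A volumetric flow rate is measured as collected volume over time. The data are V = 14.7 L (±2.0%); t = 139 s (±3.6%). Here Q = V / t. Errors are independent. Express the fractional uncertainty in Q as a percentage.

For a monomial Q ∝ V, t^-1, fractional errors add in quadrature:
  (1·δV/V)² = (1×0.0200)² = 0.000400;  (-1·δt/t)² = (-1×0.0360)² = 0.00130
δQ/Q = √(0.00170) = 0.0412

4.12%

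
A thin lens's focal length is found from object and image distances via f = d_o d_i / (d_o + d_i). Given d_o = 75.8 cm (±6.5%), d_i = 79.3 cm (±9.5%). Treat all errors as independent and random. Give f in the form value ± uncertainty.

38.8 ± 2.21 cm

∂f/∂d_o = (d_i/(d_o+d_i))² = 0.261;  ∂f/∂d_i = (d_o/(d_o+d_i))² = 0.239
δf = √((∂f/∂d_o · δd_o)² + (∂f/∂d_i · δd_i)²) = √(1.66 + 3.24) = 2.21 cm
f = 38.8 cm.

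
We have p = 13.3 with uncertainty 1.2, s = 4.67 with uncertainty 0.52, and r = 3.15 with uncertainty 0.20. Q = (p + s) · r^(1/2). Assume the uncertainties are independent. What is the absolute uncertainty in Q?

2.53

Let u = p + s = 18.0. δu = √(δp² + δs²) = √(1.44 + 0.270) = 1.31, so δu/u = 0.0728.
Q is then a monomial in u, r:
δQ/Q = √((δu/u)² + (½·δr/r)²) = √(0.00530 + 0.00101) = 0.0794
Q = 31.9, so δQ = 0.0794 × 31.9 = 2.53.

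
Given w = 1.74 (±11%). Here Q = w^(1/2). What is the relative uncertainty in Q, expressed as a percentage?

5.50%

Q ∝ w^(1/2), so δQ/Q = |½| · δw/w = 0.5 × 0.110 = 0.0550.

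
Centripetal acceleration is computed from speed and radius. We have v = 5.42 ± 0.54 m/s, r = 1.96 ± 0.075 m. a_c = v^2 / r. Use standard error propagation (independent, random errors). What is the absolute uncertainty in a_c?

3.04 m/s^2

Since a_c is a product/quotient, work with relative uncertainties:
  (2·δv/v)² = (2×0.0996)² = 0.0397;  (-1·δr/r)² = (-1×0.0383)² = 0.00146
δa_c/a_c = √(0.0412) = 0.203
a_c = 15.0 m/s^2, so δa_c = 0.203 × 15.0 = 3.04 m/s^2.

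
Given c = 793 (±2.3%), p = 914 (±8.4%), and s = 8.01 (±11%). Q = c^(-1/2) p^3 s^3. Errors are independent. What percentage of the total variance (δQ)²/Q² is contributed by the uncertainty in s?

63.1%

(δQ/Q)² = (−½·δc/c)² + (3·δp/p)² + (3·δs/s)²
  c term: (-0.5×0.0230)² = 0.000132
  p term: (3×0.0840)² = 0.0635
  s term: (3×0.110)² = 0.109
Total = 0.173. Share from s = 0.109/0.173 = 0.631.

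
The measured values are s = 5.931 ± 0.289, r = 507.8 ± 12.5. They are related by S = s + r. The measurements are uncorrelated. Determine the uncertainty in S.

12.5

Each term contributes (cᵢ δxᵢ)² to (δS)²:
  (δs)² = 0.0835;  (δr)² = 156
δS = √(156) = 12.5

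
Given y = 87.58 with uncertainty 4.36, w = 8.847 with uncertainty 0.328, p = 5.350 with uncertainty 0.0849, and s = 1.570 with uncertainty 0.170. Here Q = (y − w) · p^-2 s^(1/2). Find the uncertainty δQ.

0.289

Let u = y − w = 78.73. δu = √(δy² + δw²) = √(19.0 + 0.108) = 4.37, so δu/u = 0.0555.
Q is then a monomial in u, p, s:
δQ/Q = √((δu/u)² + (-2·δp/p)² + (½·δs/s)²) = √(0.00308 + 0.00101 + 0.00293) = 0.0838
Q = 3.447, so δQ = 0.0838 × 3.447 = 0.289.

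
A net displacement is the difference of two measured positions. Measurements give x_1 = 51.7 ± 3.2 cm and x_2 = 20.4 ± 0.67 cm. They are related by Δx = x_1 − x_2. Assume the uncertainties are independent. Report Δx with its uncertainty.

Each term contributes (cᵢ δxᵢ)² to (δΔx)²:
  (δx_1)² = 10.2;  (δx_2)² = 0.449
δΔx = √(10.7) = 3.27 cm
Δx = 31.3 cm.

31.3 ± 3.27 cm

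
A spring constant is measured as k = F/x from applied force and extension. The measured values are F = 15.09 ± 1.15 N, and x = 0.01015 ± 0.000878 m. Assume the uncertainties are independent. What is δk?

171 N/m

For a monomial k ∝ F, x^-1, fractional errors add in quadrature:
  (1·δF/F)² = (1×0.0762)² = 0.00581;  (-1·δx/x)² = (-1×0.0865)² = 0.00748
δk/k = √(0.0133) = 0.115
k = 1487 N/m, so δk = 0.115 × 1487 = 171 N/m.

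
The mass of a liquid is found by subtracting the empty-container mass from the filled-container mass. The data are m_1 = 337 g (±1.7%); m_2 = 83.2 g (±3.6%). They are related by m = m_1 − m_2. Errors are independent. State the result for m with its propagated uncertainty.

Sums and differences: (δm)² = Σ (cᵢ δxᵢ)².
  (δm_1)² = 32.8;  (δm_2)² = 8.97
δm = √(41.8) = 6.46 g
m = 254 g.

254 ± 6.46 g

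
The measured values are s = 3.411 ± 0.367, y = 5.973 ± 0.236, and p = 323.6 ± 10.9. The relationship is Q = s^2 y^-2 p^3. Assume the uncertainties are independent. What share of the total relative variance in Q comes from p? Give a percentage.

16.3%

(δQ/Q)² = (2·δs/s)² + (-2·δy/y)² + (3·δp/p)²
  s term: (2×0.108)² = 0.0463
  y term: (-2×0.0395)² = 0.00624
  p term: (3×0.0337)² = 0.0102
Total = 0.0628. Share from p = 0.0102/0.0628 = 0.163.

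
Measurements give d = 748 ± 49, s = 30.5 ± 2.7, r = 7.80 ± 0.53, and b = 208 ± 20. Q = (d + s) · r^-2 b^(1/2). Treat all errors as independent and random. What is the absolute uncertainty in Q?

29.0

Let u = d + s = 778. δu = √(δd² + δs²) = √(2400 + 7.29) = 49.1, so δu/u = 0.0630.
Q is then a monomial in u, r, b:
δQ/Q = √((δu/u)² + (-2·δr/r)² + (½·δb/b)²) = √(0.00397 + 0.0185 + 0.00231) = 0.157
Q = 185, so δQ = 0.157 × 185 = 29.0.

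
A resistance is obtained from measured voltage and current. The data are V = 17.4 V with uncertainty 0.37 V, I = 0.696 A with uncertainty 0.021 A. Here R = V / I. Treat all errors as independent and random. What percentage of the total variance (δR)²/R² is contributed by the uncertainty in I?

(δR/R)² = (1·δV/V)² + (-1·δI/I)²
  V term: (1×0.0213)² = 0.000452
  I term: (-1×0.0302)² = 0.000910
Total = 0.00136. Share from I = 0.000910/0.00136 = 0.668.

66.8%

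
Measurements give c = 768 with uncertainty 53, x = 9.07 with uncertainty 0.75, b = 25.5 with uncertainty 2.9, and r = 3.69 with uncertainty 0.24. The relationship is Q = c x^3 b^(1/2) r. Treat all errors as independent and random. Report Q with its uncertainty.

(1.07 ± 0.290) × 10^7

Since Q is a product/quotient, work with relative uncertainties:
  (1·δc/c)² = (1×0.0690)² = 0.00476;  (3·δx/x)² = (3×0.0827)² = 0.0615;  (½·δb/b)² = (0.5×0.114)² = 0.00323;  (1·δr/r)² = (1×0.0650)² = 0.00423
δQ/Q = √(0.0738) = 0.272
Q = 1.07e+07, so δQ = 0.272 × 1.07e+07 = 2.9e+06.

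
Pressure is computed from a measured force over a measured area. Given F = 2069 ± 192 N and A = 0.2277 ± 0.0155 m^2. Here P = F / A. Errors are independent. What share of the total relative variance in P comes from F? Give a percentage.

65.0%

(δP/P)² = (1·δF/F)² + (-1·δA/A)²
  F term: (1×0.0928)² = 0.00861
  A term: (-1×0.0681)² = 0.00463
Total = 0.0132. Share from F = 0.00861/0.0132 = 0.650.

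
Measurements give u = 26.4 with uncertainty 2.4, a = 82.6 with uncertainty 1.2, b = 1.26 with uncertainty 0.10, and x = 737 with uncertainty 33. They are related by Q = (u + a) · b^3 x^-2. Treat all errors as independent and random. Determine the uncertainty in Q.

0.000103

Let w = u + a = 109. δw = √(δu² + δa²) = √(5.76 + 1.44) = 2.68, so δw/w = 0.0246.
Q is then a monomial in w, b, x:
δQ/Q = √((δw/w)² + (3·δb/b)² + (-2·δx/x)²) = √(0.000606 + 0.0567 + 0.00802) = 0.256
Q = 0.000401, so δQ = 0.256 × 0.000401 = 0.000103.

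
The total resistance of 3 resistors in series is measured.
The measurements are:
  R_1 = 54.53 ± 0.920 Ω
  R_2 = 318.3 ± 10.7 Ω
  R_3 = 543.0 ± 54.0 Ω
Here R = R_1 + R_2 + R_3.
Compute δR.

Absolute uncertainties add in quadrature for a linear combination:
  (δR_1)² = 0.846;  (δR_2)² = 114;  (δR_3)² = 2920
δR = √(3030) = 55.1 Ω

55.1 Ω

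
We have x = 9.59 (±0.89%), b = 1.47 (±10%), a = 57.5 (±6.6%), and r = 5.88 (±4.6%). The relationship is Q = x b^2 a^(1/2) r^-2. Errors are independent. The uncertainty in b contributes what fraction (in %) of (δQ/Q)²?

80.6%

(δQ/Q)² = (1·δx/x)² + (2·δb/b)² + (½·δa/a)² + (-2·δr/r)²
  x term: (1×0.00890)² = 7.92e-05
  b term: (2×0.100)² = 0.0400
  a term: (0.5×0.0660)² = 0.00109
  r term: (-2×0.0460)² = 0.00846
Total = 0.0496. Share from b = 0.0400/0.0496 = 0.806.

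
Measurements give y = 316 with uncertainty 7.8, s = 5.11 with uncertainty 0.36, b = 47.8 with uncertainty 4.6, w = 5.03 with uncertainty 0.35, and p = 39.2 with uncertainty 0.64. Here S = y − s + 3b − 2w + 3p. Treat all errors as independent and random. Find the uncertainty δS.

Absolute uncertainties add in quadrature for a linear combination:
  (δy)² = 60.8;  (δs)² = 0.130;  (3·δb)² = 190;  (2·δw)² = 0.490;  (3·δp)² = 3.69
δS = √(256) = 16.0

16.0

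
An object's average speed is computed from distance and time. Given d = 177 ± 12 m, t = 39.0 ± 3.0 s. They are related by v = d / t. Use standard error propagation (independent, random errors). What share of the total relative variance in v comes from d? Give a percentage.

(δv/v)² = (1·δd/d)² + (-1·δt/t)²
  d term: (1×0.0678)² = 0.00460
  t term: (-1×0.0769)² = 0.00592
Total = 0.0105. Share from d = 0.00460/0.0105 = 0.437.

43.7%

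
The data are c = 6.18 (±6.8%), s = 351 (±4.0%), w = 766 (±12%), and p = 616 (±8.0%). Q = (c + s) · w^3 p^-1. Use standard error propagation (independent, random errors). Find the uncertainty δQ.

Let u = c + s = 357. δu = √(δc² + δs²) = √(0.177 + 197) = 14.0, so δu/u = 0.0393.
Q is then a monomial in u, w, p:
δQ/Q = √((δu/u)² + (3·δw/w)² + (-1·δp/p)²) = √(0.00155 + 0.130 + 0.00640) = 0.371
Q = 2.61e+08, so δQ = 0.371 × 2.61e+08 = 9.67e+07.

9.67e+07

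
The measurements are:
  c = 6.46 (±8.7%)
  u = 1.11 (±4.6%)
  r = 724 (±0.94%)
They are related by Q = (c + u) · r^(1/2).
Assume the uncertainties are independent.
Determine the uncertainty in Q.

15.2

Let w = c + u = 7.57. δw = √(δc² + δu²) = √(0.316 + 0.00261) = 0.564, so δw/w = 0.0745.
Q is then a monomial in w, r:
δQ/Q = √((δw/w)² + (½·δr/r)²) = √(0.00556 + 2.21e-05) = 0.0747
Q = 204, so δQ = 0.0747 × 204 = 15.2.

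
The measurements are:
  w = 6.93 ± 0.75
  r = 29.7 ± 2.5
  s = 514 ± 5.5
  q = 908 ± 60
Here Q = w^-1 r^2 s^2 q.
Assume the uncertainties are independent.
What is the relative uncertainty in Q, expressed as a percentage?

21.2%

Each factor contributes (exponent × relative error)² to (δQ/Q)²:
  (-1·δw/w)² = (-1×0.108)² = 0.0117;  (2·δr/r)² = (2×0.0842)² = 0.0283;  (2·δs/s)² = (2×0.0107)² = 0.000458;  (1·δq/q)² = (1×0.0661)² = 0.00437
δQ/Q = √(0.0449) = 0.212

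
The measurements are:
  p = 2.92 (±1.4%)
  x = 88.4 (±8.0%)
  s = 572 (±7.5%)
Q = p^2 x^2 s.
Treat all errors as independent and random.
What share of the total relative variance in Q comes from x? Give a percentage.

(δQ/Q)² = (2·δp/p)² + (2·δx/x)² + (1·δs/s)²
  p term: (2×0.0140)² = 0.000784
  x term: (2×0.0800)² = 0.0256
  s term: (1×0.0750)² = 0.00562
Total = 0.0320. Share from x = 0.0256/0.0320 = 0.800.

80.0%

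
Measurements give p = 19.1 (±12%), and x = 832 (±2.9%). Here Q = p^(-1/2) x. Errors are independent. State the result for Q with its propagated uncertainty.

Relative error in a monomial: (δQ/Q)² = Σ (nᵢ · δxᵢ/xᵢ)².
  (−½·δp/p)² = (-0.5×0.120)² = 0.00360;  (1·δx/x)² = (1×0.0290)² = 0.000841
δQ/Q = √(0.00444) = 0.0666
Q = 190, so δQ = 0.0666 × 190 = 12.7.

190 ± 12.7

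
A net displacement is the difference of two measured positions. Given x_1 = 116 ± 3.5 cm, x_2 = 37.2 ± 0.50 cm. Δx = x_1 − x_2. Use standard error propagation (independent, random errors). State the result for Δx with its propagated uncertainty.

78.8 ± 3.54 cm

Each term contributes (cᵢ δxᵢ)² to (δΔx)²:
  (δx_1)² = 12.2;  (δx_2)² = 0.250
δΔx = √(12.5) = 3.54 cm
Δx = 78.8 cm.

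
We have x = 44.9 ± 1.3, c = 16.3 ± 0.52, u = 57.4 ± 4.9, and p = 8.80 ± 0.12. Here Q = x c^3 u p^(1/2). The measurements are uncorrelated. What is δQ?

Q is a product of powers, so relative uncertainties combine in quadrature:
  (1·δx/x)² = (1×0.0290)² = 0.000838;  (3·δc/c)² = (3×0.0319)² = 0.00916;  (1·δu/u)² = (1×0.0854)² = 0.00729;  (½·δp/p)² = (0.5×0.0136)² = 4.65e-05
δQ/Q = √(0.0173) = 0.132
Q = 3.31e+07, so δQ = 0.132 × 3.31e+07 = 4.36e+06.

4.36e+06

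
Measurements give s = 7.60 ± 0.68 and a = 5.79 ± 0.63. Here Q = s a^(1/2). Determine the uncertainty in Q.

Products/powers → add relative errors in quadrature, weighted by exponent:
  (1·δs/s)² = (1×0.0895)² = 0.00801;  (½·δa/a)² = (0.5×0.109)² = 0.00296
δQ/Q = √(0.0110) = 0.105
Q = 18.3, so δQ = 0.105 × 18.3 = 1.91.

1.91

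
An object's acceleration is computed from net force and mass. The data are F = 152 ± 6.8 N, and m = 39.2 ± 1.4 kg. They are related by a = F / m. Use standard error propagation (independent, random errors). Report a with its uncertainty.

3.88 ± 0.222 m/s^2

Products/powers → add relative errors in quadrature, weighted by exponent:
  (1·δF/F)² = (1×0.0447)² = 0.00200;  (-1·δm/m)² = (-1×0.0357)² = 0.00128
δa/a = √(0.00328) = 0.0572
a = 3.88 m/s^2, so δa = 0.0572 × 3.88 = 0.222 m/s^2.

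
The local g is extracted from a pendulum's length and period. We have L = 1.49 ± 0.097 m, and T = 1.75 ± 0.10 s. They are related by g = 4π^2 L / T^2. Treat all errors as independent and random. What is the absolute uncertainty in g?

2.53 m/s^2

Since g is a product/quotient, work with relative uncertainties:
  (1·δL/L)² = (1×0.0651)² = 0.00424;  (-2·δT/T)² = (-2×0.0571)² = 0.0131
δg/g = √(0.0173) = 0.132
g = 19.2 m/s^2, so δg = 0.132 × 19.2 = 2.53 m/s^2.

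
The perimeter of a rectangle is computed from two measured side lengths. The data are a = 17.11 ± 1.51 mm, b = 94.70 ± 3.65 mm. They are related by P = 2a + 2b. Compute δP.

Each term contributes (cᵢ δxᵢ)² to (δP)²:
  (2·δa)² = 9.12;  (2·δb)² = 53.3
δP = √(62.4) = 7.90 mm

7.90 mm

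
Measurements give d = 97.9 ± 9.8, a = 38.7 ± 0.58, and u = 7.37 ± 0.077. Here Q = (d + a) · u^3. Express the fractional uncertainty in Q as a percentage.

7.84%

Let w = d + a = 137. δw = √(δd² + δa²) = √(96.0 + 0.336) = 9.82, so δw/w = 0.0719.
Q is then a monomial in w, u:
δQ/Q = √((δw/w)² + (3·δu/u)²) = √(0.00516 + 0.000982) = 0.0784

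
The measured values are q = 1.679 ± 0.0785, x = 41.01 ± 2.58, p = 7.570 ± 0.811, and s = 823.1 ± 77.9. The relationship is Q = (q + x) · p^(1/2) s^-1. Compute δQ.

Let u = q + x = 42.69. δu = √(δq² + δx²) = √(0.00616 + 6.66) = 2.58, so δu/u = 0.0605.
Q is then a monomial in u, p, s:
δQ/Q = √((δu/u)² + (½·δp/p)² + (-1·δs/s)²) = √(0.00366 + 0.00287 + 0.00896) = 0.124
Q = 0.1427, so δQ = 0.124 × 0.1427 = 0.0178.

0.0178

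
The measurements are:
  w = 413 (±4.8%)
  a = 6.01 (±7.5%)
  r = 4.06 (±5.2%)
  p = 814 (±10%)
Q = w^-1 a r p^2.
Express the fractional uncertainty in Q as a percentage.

22.5%

Since Q is a product/quotient, work with relative uncertainties:
  (-1·δw/w)² = (-1×0.0480)² = 0.00230;  (1·δa/a)² = (1×0.0750)² = 0.00562;  (1·δr/r)² = (1×0.0520)² = 0.00270;  (2·δp/p)² = (2×0.100)² = 0.0400
δQ/Q = √(0.0506) = 0.225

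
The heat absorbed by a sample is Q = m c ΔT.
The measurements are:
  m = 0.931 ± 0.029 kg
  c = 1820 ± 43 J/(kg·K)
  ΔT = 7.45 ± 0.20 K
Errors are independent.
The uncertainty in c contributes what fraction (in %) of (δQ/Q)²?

24.8%

(δQ/Q)² = (1·δm/m)² + (1·δc/c)² + (1·δΔT/ΔT)²
  m term: (1×0.0311)² = 0.000970
  c term: (1×0.0236)² = 0.000558
  ΔT term: (1×0.0268)² = 0.000721
Total = 0.00225. Share from c = 0.000558/0.00225 = 0.248.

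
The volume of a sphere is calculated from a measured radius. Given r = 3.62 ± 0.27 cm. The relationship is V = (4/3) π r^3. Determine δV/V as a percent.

V ∝ r^3, so δV/V = |3| · δr/r = 3 × 0.0746 = 0.224.

22.4%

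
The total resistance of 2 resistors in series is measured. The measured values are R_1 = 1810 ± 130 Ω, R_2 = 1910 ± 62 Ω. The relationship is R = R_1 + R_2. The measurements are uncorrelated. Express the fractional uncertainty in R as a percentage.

Absolute uncertainties add in quadrature for a linear combination:
  (δR_1)² = 16900;  (δR_2)² = 3840
δR = √(20700) = 144 Ω
R = 3720 Ω, so δR/R = 144/3720 = 0.0387.

3.87%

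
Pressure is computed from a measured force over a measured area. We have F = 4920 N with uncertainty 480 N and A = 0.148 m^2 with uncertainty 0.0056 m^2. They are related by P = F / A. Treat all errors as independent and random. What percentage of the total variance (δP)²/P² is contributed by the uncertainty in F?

86.9%

(δP/P)² = (1·δF/F)² + (-1·δA/A)²
  F term: (1×0.0976)² = 0.00952
  A term: (-1×0.0378)² = 0.00143
Total = 0.0109. Share from F = 0.00952/0.0109 = 0.869.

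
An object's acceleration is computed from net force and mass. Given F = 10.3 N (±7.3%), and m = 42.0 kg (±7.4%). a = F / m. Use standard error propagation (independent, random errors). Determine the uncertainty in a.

For a monomial a ∝ F, m^-1, fractional errors add in quadrature:
  (1·δF/F)² = (1×0.0730)² = 0.00533;  (-1·δm/m)² = (-1×0.0740)² = 0.00548
δa/a = √(0.0108) = 0.104
a = 0.245 m/s^2, so δa = 0.104 × 0.245 = 0.0255 m/s^2.

0.0255 m/s^2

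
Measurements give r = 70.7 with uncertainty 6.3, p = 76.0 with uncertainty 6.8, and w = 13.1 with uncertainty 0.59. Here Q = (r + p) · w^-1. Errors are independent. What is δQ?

0.869

Let u = r + p = 147. δu = √(δr² + δp²) = √(39.7 + 46.2) = 9.27, so δu/u = 0.0632.
Q is then a monomial in u, w:
δQ/Q = √((δu/u)² + (-1·δw/w)²) = √(0.00399 + 0.00203) = 0.0776
Q = 11.2, so δQ = 0.0776 × 11.2 = 0.869.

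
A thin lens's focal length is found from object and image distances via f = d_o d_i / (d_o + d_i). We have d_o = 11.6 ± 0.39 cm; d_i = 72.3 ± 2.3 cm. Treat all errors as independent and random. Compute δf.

0.293 cm

∂f/∂d_o = (d_i/(d_o+d_i))² = 0.743;  ∂f/∂d_i = (d_o/(d_o+d_i))² = 0.0191
δf = √((∂f/∂d_o · δd_o)² + (∂f/∂d_i · δd_i)²) = √(0.0839 + 0.00193) = 0.293 cm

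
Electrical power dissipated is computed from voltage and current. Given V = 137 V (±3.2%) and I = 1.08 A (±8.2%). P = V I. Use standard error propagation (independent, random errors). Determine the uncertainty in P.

13.0 W

For a monomial P ∝ V, I, fractional errors add in quadrature:
  (1·δV/V)² = (1×0.0320)² = 0.00102;  (1·δI/I)² = (1×0.0820)² = 0.00672
δP/P = √(0.00775) = 0.0880
P = 148 W, so δP = 0.0880 × 148 = 13.0 W.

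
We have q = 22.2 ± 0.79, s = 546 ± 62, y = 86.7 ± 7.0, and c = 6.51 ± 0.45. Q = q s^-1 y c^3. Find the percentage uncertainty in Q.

Products/powers → add relative errors in quadrature, weighted by exponent:
  (1·δq/q)² = (1×0.0356)² = 0.00127;  (-1·δs/s)² = (-1×0.114)² = 0.0129;  (1·δy/y)² = (1×0.0807)² = 0.00652;  (3·δc/c)² = (3×0.0691)² = 0.0430
δQ/Q = √(0.0637) = 0.252

25.2%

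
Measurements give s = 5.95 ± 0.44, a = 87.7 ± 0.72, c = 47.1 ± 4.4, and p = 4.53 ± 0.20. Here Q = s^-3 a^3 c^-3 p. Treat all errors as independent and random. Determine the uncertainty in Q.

For a monomial Q ∝ s^-3, a^3, c^-3, p, fractional errors add in quadrature:
  (-3·δs/s)² = (-3×0.0739)² = 0.0492;  (3·δa/a)² = (3×0.00821)² = 0.000607;  (-3·δc/c)² = (-3×0.0934)² = 0.0785;  (1·δp/p)² = (1×0.0442)² = 0.00195
δQ/Q = √(0.130) = 0.361
Q = 0.139, so δQ = 0.361 × 0.139 = 0.0501.

0.0501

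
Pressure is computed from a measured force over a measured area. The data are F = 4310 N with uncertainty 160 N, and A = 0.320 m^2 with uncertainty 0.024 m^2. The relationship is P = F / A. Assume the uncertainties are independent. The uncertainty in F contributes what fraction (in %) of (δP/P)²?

(δP/P)² = (1·δF/F)² + (-1·δA/A)²
  F term: (1×0.0371)² = 0.00138
  A term: (-1×0.0750)² = 0.00562
Total = 0.00700. Share from F = 0.00138/0.00700 = 0.197.

19.7%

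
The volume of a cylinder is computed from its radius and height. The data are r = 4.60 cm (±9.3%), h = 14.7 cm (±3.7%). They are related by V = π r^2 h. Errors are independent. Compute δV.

Products/powers → add relative errors in quadrature, weighted by exponent:
  (2·δr/r)² = (2×0.0930)² = 0.0346;  (1·δh/h)² = (1×0.0370)² = 0.00137
δV/V = √(0.0360) = 0.190
V = 977 cm^3, so δV = 0.190 × 977 = 185 cm^3.

185 cm^3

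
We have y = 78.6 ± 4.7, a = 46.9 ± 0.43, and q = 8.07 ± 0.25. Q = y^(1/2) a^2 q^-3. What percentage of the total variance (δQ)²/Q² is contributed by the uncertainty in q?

87.5%

(δQ/Q)² = (½·δy/y)² + (2·δa/a)² + (-3·δq/q)²
  y term: (0.5×0.0598)² = 0.000894
  a term: (2×0.00917)² = 0.000336
  q term: (-3×0.0310)² = 0.00864
Total = 0.00987. Share from q = 0.00864/0.00987 = 0.875.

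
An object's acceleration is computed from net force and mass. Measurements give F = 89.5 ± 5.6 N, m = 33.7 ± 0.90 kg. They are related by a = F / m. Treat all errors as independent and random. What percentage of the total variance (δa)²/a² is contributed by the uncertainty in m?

(δa/a)² = (1·δF/F)² + (-1·δm/m)²
  F term: (1×0.0626)² = 0.00391
  m term: (-1×0.0267)² = 0.000713
Total = 0.00463. Share from m = 0.000713/0.00463 = 0.154.

15.4%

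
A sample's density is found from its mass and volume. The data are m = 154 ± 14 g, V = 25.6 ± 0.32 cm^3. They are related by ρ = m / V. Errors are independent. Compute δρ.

0.552 g/cm^3

For a monomial ρ ∝ m, V^-1, fractional errors add in quadrature:
  (1·δm/m)² = (1×0.0909)² = 0.00826;  (-1·δV/V)² = (-1×0.0125)² = 0.000156
δρ/ρ = √(0.00842) = 0.0918
ρ = 6.02 g/cm^3, so δρ = 0.0918 × 6.02 = 0.552 g/cm^3.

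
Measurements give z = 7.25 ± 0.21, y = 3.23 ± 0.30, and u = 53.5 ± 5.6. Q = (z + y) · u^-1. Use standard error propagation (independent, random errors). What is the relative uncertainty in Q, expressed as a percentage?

11.0%

Let w = z + y = 10.5. δw = √(δz² + δy²) = √(0.0441 + 0.0900) = 0.366, so δw/w = 0.0349.
Q is then a monomial in w, u:
δQ/Q = √((δw/w)² + (-1·δu/u)²) = √(0.00122 + 0.0110) = 0.110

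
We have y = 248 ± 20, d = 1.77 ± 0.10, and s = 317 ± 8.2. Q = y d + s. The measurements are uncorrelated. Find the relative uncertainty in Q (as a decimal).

0.0582

Let p = y·d = 439. δp/p = √((1·δy/y)² + (1·δd/d)²) = √(0.00650 + 0.00319) = 0.0985, so δp = 43.2.
Q = p + s: δQ = √(δp² + δs²) = √(1870 + 67.2) = 44.0
Q = 756, so δQ/Q = 44.0/756 = 0.0582.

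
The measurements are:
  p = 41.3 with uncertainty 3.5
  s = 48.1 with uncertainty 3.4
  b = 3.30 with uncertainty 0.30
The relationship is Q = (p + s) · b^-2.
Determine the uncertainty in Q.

Let u = p + s = 89.4. δu = √(δp² + δs²) = √(12.2 + 11.6) = 4.88, so δu/u = 0.0546.
Q is then a monomial in u, b:
δQ/Q = √((δu/u)² + (-2·δb/b)²) = √(0.00298 + 0.0331) = 0.190
Q = 8.21, so δQ = 0.190 × 8.21 = 1.56.

1.56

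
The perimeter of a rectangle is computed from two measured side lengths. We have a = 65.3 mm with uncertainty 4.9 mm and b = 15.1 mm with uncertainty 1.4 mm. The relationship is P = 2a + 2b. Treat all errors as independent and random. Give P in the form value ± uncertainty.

Each term contributes (cᵢ δxᵢ)² to (δP)²:
  (2·δa)² = 96.0;  (2·δb)² = 7.84
δP = √(104) = 10.2 mm
P = 161 mm.

161 ± 10.2 mm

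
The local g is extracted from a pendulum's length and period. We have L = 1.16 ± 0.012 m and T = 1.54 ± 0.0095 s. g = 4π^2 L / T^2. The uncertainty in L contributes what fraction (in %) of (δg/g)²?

41.3%

(δg/g)² = (1·δL/L)² + (-2·δT/T)²
  L term: (1×0.0103)² = 0.000107
  T term: (-2×0.00617)² = 0.000152
Total = 0.000259. Share from L = 0.000107/0.000259 = 0.413.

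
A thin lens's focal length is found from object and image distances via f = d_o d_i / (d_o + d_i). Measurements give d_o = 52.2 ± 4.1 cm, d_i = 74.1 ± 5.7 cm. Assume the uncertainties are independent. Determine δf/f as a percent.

∂f/∂d_o = (d_i/(d_o+d_i))² = 0.344;  ∂f/∂d_i = (d_o/(d_o+d_i))² = 0.171
δf = √((∂f/∂d_o · δd_o)² + (∂f/∂d_i · δd_i)²) = √(1.99 + 0.948) = 1.71 cm
f = 30.6 cm, so δf/f = 1.71/30.6 = 0.0560.

5.60%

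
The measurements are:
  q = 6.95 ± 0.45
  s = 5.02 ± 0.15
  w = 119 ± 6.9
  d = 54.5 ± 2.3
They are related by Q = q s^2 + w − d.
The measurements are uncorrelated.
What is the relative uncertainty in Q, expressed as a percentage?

Let p = q·s^2 = 175. δp/p = √((1·δq/q)² + (2·δs/s)²) = √(0.00419 + 0.00357) = 0.0881, so δp = 15.4.
Q = p + w − d: δQ = √(δp² + δw² + δd²) = √(238 + 47.6 + 5.29) = 17.1
Q = 240, so δQ/Q = 17.1/240 = 0.0712.

7.12%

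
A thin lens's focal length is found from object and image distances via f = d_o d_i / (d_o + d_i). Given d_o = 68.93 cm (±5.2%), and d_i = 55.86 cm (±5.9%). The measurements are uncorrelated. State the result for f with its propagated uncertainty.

30.86 ± 1.24 cm

∂f/∂d_o = (d_i/(d_o+d_i))² = 0.200;  ∂f/∂d_i = (d_o/(d_o+d_i))² = 0.305
δf = √((∂f/∂d_o · δd_o)² + (∂f/∂d_i · δd_i)²) = √(0.516 + 1.01) = 1.24 cm
f = 30.86 cm.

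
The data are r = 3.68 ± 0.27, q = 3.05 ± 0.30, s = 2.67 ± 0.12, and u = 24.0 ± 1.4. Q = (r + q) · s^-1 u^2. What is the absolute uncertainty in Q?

Let w = r + q = 6.73. δw = √(δr² + δq²) = √(0.0729 + 0.0900) = 0.404, so δw/w = 0.0600.
Q is then a monomial in w, s, u:
δQ/Q = √((δw/w)² + (-1·δs/s)² + (2·δu/u)²) = √(0.00360 + 0.00202 + 0.0136) = 0.139
Q = 1450, so δQ = 0.139 × 1450 = 201.

201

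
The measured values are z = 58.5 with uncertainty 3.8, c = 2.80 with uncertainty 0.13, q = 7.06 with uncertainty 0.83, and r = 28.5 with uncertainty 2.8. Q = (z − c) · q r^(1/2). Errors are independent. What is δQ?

Let u = z − c = 55.7. δu = √(δz² + δc²) = √(14.4 + 0.0169) = 3.80, so δu/u = 0.0683.
Q is then a monomial in u, q, r:
δQ/Q = √((δu/u)² + (1·δq/q)² + (½·δr/r)²) = √(0.00466 + 0.0138 + 0.00241) = 0.145
Q = 2100, so δQ = 0.145 × 2100 = 303.

303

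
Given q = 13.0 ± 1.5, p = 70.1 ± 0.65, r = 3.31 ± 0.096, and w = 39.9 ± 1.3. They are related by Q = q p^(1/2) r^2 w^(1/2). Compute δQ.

981

Products/powers → add relative errors in quadrature, weighted by exponent:
  (1·δq/q)² = (1×0.115)² = 0.0133;  (½·δp/p)² = (0.5×0.00927)² = 2.15e-05;  (2·δr/r)² = (2×0.0290)² = 0.00336;  (½·δw/w)² = (0.5×0.0326)² = 0.000265
δQ/Q = √(0.0170) = 0.130
Q = 7530, so δQ = 0.130 × 7530 = 981.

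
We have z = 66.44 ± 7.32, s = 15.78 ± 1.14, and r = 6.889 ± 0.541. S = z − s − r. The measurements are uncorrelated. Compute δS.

Absolute uncertainties add in quadrature for a linear combination:
  (δz)² = 53.6;  (δs)² = 1.30;  (δr)² = 0.293
δS = √(55.2) = 7.43

7.43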